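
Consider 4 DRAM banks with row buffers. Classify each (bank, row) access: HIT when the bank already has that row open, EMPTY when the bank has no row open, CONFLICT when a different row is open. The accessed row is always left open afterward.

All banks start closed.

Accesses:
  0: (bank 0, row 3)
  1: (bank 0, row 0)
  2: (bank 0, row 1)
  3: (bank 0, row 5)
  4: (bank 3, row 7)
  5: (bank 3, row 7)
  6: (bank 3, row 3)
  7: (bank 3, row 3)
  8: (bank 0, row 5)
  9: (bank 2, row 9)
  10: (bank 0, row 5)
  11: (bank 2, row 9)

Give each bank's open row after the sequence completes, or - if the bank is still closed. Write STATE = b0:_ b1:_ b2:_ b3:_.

0: bank 0 row 3 — prev None → EMPTY
1: bank 0 row 0 — prev 3 → CONFLICT
2: bank 0 row 1 — prev 0 → CONFLICT
3: bank 0 row 5 — prev 1 → CONFLICT
4: bank 3 row 7 — prev None → EMPTY
5: bank 3 row 7 — prev 7 → HIT
6: bank 3 row 3 — prev 7 → CONFLICT
7: bank 3 row 3 — prev 3 → HIT
8: bank 0 row 5 — prev 5 → HIT
9: bank 2 row 9 — prev None → EMPTY
10: bank 0 row 5 — prev 5 → HIT
11: bank 2 row 9 — prev 9 → HIT

STATE = b0:5 b1:- b2:9 b3:3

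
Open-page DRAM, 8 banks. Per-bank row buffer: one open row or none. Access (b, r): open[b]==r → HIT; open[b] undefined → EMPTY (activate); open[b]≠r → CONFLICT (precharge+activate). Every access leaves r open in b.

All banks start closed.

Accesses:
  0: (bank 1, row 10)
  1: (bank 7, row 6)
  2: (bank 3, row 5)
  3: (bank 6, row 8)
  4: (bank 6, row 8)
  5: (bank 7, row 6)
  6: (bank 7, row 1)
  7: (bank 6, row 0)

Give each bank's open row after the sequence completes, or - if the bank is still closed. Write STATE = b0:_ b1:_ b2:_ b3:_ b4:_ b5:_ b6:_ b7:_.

  [0] b1 r10: no row ⇒ E
  [1] b7 r6: no row ⇒ E
  [2] b3 r5: no row ⇒ E
  [3] b6 r8: no row ⇒ E
  [4] b6 r8: had r8 ⇒ H
  [5] b7 r6: had r6 ⇒ H
  [6] b7 r1: had r6 ⇒ C
  [7] b6 r0: had r8 ⇒ C

STATE = b0:- b1:10 b2:- b3:5 b4:- b5:- b6:0 b7:1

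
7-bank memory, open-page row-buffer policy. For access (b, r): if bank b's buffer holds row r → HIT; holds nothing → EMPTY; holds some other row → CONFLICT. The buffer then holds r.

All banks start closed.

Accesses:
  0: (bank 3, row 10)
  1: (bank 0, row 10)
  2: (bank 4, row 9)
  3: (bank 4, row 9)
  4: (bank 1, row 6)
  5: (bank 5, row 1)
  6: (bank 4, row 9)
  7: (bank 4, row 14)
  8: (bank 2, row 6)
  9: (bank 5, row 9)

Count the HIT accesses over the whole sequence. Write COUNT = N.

0: bank 3 row 10 — prev None → EMPTY
1: bank 0 row 10 — prev None → EMPTY
2: bank 4 row 9 — prev None → EMPTY
3: bank 4 row 9 — prev 9 → HIT
4: bank 1 row 6 — prev None → EMPTY
5: bank 5 row 1 — prev None → EMPTY
6: bank 4 row 9 — prev 9 → HIT
7: bank 4 row 14 — prev 9 → CONFLICT
8: bank 2 row 6 — prev None → EMPTY
9: bank 5 row 9 — prev 1 → CONFLICT

COUNT = 2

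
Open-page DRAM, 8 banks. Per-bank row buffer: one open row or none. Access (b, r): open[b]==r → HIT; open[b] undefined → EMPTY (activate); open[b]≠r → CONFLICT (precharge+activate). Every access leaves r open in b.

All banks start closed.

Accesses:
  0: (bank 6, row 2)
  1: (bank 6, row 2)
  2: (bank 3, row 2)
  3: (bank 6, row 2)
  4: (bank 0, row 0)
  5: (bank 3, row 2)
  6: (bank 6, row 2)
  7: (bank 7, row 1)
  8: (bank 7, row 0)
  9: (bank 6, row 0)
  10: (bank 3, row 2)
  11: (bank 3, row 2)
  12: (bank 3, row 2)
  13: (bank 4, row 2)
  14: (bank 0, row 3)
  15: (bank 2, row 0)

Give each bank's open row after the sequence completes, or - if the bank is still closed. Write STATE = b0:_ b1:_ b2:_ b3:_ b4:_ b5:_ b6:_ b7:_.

step 0: bank6 None->2 [EMPTY]
step 1: bank6 2->2 [HIT]
step 2: bank3 None->2 [EMPTY]
step 3: bank6 2->2 [HIT]
step 4: bank0 None->0 [EMPTY]
step 5: bank3 2->2 [HIT]
step 6: bank6 2->2 [HIT]
step 7: bank7 None->1 [EMPTY]
step 8: bank7 1->0 [CONFLICT]
step 9: bank6 2->0 [CONFLICT]
step 10: bank3 2->2 [HIT]
step 11: bank3 2->2 [HIT]
step 12: bank3 2->2 [HIT]
step 13: bank4 None->2 [EMPTY]
step 14: bank0 0->3 [CONFLICT]
step 15: bank2 None->0 [EMPTY]

STATE = b0:3 b1:- b2:0 b3:2 b4:2 b5:- b6:0 b7:0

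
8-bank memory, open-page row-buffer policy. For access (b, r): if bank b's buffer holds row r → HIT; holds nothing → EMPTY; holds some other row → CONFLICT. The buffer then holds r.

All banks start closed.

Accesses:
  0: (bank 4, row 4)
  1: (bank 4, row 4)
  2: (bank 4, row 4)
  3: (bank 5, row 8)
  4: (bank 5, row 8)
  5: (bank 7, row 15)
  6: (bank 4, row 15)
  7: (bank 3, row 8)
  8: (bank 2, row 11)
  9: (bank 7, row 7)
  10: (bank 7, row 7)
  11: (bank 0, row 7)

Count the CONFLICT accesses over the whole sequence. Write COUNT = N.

COUNT = 2

0: bank 4 row 4 — prev None → EMPTY
1: bank 4 row 4 — prev 4 → HIT
2: bank 4 row 4 — prev 4 → HIT
3: bank 5 row 8 — prev None → EMPTY
4: bank 5 row 8 — prev 8 → HIT
5: bank 7 row 15 — prev None → EMPTY
6: bank 4 row 15 — prev 4 → CONFLICT
7: bank 3 row 8 — prev None → EMPTY
8: bank 2 row 11 — prev None → EMPTY
9: bank 7 row 7 — prev 15 → CONFLICT
10: bank 7 row 7 — prev 7 → HIT
11: bank 0 row 7 — prev None → EMPTY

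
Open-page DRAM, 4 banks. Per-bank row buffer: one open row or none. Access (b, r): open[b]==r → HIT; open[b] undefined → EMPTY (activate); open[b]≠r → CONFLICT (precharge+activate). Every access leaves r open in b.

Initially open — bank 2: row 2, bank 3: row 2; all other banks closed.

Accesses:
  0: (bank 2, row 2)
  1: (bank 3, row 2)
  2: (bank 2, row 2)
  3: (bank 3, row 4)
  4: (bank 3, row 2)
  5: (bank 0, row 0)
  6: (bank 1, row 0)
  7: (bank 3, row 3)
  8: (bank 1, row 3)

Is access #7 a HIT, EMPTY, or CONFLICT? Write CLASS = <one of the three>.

CLASS = CONFLICT

#0 (2,2) H  (was 2)
#1 (3,2) H  (was 2)
#2 (2,2) H  (was 2)
#3 (3,4) C  (was 2)
#4 (3,2) C  (was 4)
#5 (0,0) E
#6 (1,0) E
#7 (3,3) C  (was 2)
#8 (1,3) C  (was 0)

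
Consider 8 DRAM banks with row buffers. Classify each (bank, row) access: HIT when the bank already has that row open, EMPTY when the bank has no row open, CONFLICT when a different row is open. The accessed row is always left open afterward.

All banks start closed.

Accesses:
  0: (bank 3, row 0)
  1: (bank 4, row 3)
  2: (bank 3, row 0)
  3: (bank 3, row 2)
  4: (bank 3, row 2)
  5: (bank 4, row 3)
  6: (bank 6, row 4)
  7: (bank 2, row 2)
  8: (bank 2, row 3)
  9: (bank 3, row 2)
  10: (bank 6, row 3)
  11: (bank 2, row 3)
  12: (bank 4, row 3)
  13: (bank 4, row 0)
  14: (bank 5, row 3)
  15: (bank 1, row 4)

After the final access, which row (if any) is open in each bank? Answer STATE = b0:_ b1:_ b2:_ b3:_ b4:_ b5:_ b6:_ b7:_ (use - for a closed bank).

STATE = b0:- b1:4 b2:3 b3:2 b4:0 b5:3 b6:3 b7:-

#0 (3,0) E
#1 (4,3) E
#2 (3,0) H  (was 0)
#3 (3,2) C  (was 0)
#4 (3,2) H  (was 2)
#5 (4,3) H  (was 3)
#6 (6,4) E
#7 (2,2) E
#8 (2,3) C  (was 2)
#9 (3,2) H  (was 2)
#10 (6,3) C  (was 4)
#11 (2,3) H  (was 3)
#12 (4,3) H  (was 3)
#13 (4,0) C  (was 3)
#14 (5,3) E
#15 (1,4) E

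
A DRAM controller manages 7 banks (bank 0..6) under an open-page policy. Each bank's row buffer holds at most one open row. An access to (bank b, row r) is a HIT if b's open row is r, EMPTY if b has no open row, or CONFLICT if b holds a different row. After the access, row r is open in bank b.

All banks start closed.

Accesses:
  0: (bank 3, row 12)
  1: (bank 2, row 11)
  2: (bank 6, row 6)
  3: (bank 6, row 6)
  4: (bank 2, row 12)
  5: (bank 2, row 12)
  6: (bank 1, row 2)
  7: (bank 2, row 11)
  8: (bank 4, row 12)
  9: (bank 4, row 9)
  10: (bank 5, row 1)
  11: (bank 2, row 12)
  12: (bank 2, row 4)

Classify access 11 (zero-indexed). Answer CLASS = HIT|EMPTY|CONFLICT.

CLASS = CONFLICT

0: bank 3 row 12 — prev None → EMPTY
1: bank 2 row 11 — prev None → EMPTY
2: bank 6 row 6 — prev None → EMPTY
3: bank 6 row 6 — prev 6 → HIT
4: bank 2 row 12 — prev 11 → CONFLICT
5: bank 2 row 12 — prev 12 → HIT
6: bank 1 row 2 — prev None → EMPTY
7: bank 2 row 11 — prev 12 → CONFLICT
8: bank 4 row 12 — prev None → EMPTY
9: bank 4 row 9 — prev 12 → CONFLICT
10: bank 5 row 1 — prev None → EMPTY
11: bank 2 row 12 — prev 11 → CONFLICT
12: bank 2 row 4 — prev 12 → CONFLICT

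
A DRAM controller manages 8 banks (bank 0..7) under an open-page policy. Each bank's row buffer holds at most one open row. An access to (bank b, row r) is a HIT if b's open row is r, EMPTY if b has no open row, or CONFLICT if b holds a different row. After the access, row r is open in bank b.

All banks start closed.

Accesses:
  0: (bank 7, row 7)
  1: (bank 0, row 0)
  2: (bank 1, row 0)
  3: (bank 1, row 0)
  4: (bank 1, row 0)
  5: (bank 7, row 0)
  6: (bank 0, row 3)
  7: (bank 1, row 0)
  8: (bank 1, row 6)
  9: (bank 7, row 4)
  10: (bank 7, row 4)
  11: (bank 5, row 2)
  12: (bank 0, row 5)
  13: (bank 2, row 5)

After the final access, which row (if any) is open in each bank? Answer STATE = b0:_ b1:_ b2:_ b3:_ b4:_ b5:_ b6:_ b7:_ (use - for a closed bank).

0: bank 7 row 7 — prev None → EMPTY
1: bank 0 row 0 — prev None → EMPTY
2: bank 1 row 0 — prev None → EMPTY
3: bank 1 row 0 — prev 0 → HIT
4: bank 1 row 0 — prev 0 → HIT
5: bank 7 row 0 — prev 7 → CONFLICT
6: bank 0 row 3 — prev 0 → CONFLICT
7: bank 1 row 0 — prev 0 → HIT
8: bank 1 row 6 — prev 0 → CONFLICT
9: bank 7 row 4 — prev 0 → CONFLICT
10: bank 7 row 4 — prev 4 → HIT
11: bank 5 row 2 — prev None → EMPTY
12: bank 0 row 5 — prev 3 → CONFLICT
13: bank 2 row 5 — prev None → EMPTY

STATE = b0:5 b1:6 b2:5 b3:- b4:- b5:2 b6:- b7:4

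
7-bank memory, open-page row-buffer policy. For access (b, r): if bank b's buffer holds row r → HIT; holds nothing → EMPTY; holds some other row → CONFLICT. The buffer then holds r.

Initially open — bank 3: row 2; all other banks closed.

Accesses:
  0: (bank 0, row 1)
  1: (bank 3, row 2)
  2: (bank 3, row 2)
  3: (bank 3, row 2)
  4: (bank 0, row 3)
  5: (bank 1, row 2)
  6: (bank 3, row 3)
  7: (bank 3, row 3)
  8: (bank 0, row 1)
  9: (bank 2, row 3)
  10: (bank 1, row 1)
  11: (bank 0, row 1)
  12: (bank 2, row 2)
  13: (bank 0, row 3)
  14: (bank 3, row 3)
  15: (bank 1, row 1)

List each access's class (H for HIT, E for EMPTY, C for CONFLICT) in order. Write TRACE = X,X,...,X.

TRACE = E,H,H,H,C,E,C,H,C,E,C,H,C,C,H,H

0: bank 0 row 1 — prev None → EMPTY
1: bank 3 row 2 — prev 2 → HIT
2: bank 3 row 2 — prev 2 → HIT
3: bank 3 row 2 — prev 2 → HIT
4: bank 0 row 3 — prev 1 → CONFLICT
5: bank 1 row 2 — prev None → EMPTY
6: bank 3 row 3 — prev 2 → CONFLICT
7: bank 3 row 3 — prev 3 → HIT
8: bank 0 row 1 — prev 3 → CONFLICT
9: bank 2 row 3 — prev None → EMPTY
10: bank 1 row 1 — prev 2 → CONFLICT
11: bank 0 row 1 — prev 1 → HIT
12: bank 2 row 2 — prev 3 → CONFLICT
13: bank 0 row 3 — prev 1 → CONFLICT
14: bank 3 row 3 — prev 3 → HIT
15: bank 1 row 1 — prev 1 → HIT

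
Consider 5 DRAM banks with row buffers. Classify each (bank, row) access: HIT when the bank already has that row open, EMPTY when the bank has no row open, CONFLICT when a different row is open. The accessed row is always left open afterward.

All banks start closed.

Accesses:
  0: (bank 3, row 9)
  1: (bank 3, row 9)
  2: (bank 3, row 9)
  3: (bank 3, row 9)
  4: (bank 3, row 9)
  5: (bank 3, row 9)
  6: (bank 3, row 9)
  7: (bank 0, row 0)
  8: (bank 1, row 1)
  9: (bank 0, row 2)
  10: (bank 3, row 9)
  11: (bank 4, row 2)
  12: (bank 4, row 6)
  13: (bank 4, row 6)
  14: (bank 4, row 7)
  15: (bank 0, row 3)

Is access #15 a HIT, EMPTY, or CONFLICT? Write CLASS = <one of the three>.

#0 (3,9) E
#1 (3,9) H  (was 9)
#2 (3,9) H  (was 9)
#3 (3,9) H  (was 9)
#4 (3,9) H  (was 9)
#5 (3,9) H  (was 9)
#6 (3,9) H  (was 9)
#7 (0,0) E
#8 (1,1) E
#9 (0,2) C  (was 0)
#10 (3,9) H  (was 9)
#11 (4,2) E
#12 (4,6) C  (was 2)
#13 (4,6) H  (was 6)
#14 (4,7) C  (was 6)
#15 (0,3) C  (was 2)

CLASS = CONFLICT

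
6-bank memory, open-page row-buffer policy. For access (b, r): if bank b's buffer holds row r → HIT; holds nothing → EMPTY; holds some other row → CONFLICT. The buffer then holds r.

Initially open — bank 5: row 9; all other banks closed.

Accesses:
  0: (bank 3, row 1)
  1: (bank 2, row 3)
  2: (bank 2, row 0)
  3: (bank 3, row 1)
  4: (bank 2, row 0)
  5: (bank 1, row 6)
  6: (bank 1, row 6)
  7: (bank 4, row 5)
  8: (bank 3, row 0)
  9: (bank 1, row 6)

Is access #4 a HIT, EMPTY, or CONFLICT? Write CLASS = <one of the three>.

0: bank 3 row 1 — prev None → EMPTY
1: bank 2 row 3 — prev None → EMPTY
2: bank 2 row 0 — prev 3 → CONFLICT
3: bank 3 row 1 — prev 1 → HIT
4: bank 2 row 0 — prev 0 → HIT
5: bank 1 row 6 — prev None → EMPTY
6: bank 1 row 6 — prev 6 → HIT
7: bank 4 row 5 — prev None → EMPTY
8: bank 3 row 0 — prev 1 → CONFLICT
9: bank 1 row 6 — prev 6 → HIT

CLASS = HIT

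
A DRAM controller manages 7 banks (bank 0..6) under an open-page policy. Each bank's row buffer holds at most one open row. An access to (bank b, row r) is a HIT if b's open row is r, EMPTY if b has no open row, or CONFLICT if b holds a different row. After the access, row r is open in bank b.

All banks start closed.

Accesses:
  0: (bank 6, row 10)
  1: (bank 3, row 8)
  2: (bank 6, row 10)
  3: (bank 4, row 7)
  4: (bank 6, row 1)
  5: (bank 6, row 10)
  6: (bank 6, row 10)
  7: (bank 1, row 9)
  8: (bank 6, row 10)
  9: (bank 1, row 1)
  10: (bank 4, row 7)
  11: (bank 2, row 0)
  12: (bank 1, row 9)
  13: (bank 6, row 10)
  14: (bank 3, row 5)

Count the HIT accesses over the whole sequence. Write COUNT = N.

COUNT = 5

0: bank 6 row 10 — prev None → EMPTY
1: bank 3 row 8 — prev None → EMPTY
2: bank 6 row 10 — prev 10 → HIT
3: bank 4 row 7 — prev None → EMPTY
4: bank 6 row 1 — prev 10 → CONFLICT
5: bank 6 row 10 — prev 1 → CONFLICT
6: bank 6 row 10 — prev 10 → HIT
7: bank 1 row 9 — prev None → EMPTY
8: bank 6 row 10 — prev 10 → HIT
9: bank 1 row 1 — prev 9 → CONFLICT
10: bank 4 row 7 — prev 7 → HIT
11: bank 2 row 0 — prev None → EMPTY
12: bank 1 row 9 — prev 1 → CONFLICT
13: bank 6 row 10 — prev 10 → HIT
14: bank 3 row 5 — prev 8 → CONFLICT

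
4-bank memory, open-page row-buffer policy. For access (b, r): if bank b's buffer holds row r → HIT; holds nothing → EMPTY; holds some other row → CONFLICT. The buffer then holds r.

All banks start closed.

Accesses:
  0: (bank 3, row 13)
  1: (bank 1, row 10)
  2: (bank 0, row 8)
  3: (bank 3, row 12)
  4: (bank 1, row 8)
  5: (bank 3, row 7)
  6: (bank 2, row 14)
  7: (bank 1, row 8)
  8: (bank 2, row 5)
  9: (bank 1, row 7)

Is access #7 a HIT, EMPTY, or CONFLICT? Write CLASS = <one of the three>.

CLASS = HIT

  [0] b3 r13: no row ⇒ E
  [1] b1 r10: no row ⇒ E
  [2] b0 r8: no row ⇒ E
  [3] b3 r12: had r13 ⇒ C
  [4] b1 r8: had r10 ⇒ C
  [5] b3 r7: had r12 ⇒ C
  [6] b2 r14: no row ⇒ E
  [7] b1 r8: had r8 ⇒ H
  [8] b2 r5: had r14 ⇒ C
  [9] b1 r7: had r8 ⇒ C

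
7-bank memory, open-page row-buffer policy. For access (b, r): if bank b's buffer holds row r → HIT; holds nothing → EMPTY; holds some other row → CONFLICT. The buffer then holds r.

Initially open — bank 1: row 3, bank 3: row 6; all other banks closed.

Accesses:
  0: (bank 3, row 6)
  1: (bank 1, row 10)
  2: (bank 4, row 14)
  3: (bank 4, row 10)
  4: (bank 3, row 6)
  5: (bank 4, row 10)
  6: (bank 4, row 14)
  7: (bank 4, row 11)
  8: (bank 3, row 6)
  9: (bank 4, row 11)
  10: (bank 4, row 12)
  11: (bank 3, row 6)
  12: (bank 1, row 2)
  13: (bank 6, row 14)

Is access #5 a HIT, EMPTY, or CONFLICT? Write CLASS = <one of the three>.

  [0] b3 r6: had r6 ⇒ H
  [1] b1 r10: had r3 ⇒ C
  [2] b4 r14: no row ⇒ E
  [3] b4 r10: had r14 ⇒ C
  [4] b3 r6: had r6 ⇒ H
  [5] b4 r10: had r10 ⇒ H
  [6] b4 r14: had r10 ⇒ C
  [7] b4 r11: had r14 ⇒ C
  [8] b3 r6: had r6 ⇒ H
  [9] b4 r11: had r11 ⇒ H
  [10] b4 r12: had r11 ⇒ C
  [11] b3 r6: had r6 ⇒ H
  [12] b1 r2: had r10 ⇒ C
  [13] b6 r14: no row ⇒ E

CLASS = HIT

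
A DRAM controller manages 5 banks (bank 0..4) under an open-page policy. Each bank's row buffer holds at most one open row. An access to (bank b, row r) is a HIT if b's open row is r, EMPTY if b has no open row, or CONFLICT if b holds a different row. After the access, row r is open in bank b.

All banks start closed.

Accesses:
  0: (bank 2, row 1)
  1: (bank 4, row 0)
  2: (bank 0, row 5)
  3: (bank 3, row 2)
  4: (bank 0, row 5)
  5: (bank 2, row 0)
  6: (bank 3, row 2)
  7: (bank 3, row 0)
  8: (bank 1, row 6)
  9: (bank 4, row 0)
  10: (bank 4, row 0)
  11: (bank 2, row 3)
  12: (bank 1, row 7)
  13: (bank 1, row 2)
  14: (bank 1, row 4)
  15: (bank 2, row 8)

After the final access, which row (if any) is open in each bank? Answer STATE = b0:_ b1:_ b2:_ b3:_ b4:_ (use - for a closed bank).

STATE = b0:5 b1:4 b2:8 b3:0 b4:0

step 0: bank2 None->1 [EMPTY]
step 1: bank4 None->0 [EMPTY]
step 2: bank0 None->5 [EMPTY]
step 3: bank3 None->2 [EMPTY]
step 4: bank0 5->5 [HIT]
step 5: bank2 1->0 [CONFLICT]
step 6: bank3 2->2 [HIT]
step 7: bank3 2->0 [CONFLICT]
step 8: bank1 None->6 [EMPTY]
step 9: bank4 0->0 [HIT]
step 10: bank4 0->0 [HIT]
step 11: bank2 0->3 [CONFLICT]
step 12: bank1 6->7 [CONFLICT]
step 13: bank1 7->2 [CONFLICT]
step 14: bank1 2->4 [CONFLICT]
step 15: bank2 3->8 [CONFLICT]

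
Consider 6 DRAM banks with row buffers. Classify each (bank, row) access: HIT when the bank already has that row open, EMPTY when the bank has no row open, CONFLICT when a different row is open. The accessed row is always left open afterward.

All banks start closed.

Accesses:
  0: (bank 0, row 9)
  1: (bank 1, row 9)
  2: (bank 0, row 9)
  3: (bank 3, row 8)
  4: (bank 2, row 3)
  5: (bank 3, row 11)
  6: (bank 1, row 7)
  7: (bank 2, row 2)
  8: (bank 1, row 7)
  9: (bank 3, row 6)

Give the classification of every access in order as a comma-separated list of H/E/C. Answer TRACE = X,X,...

TRACE = E,E,H,E,E,C,C,C,H,C

step 0: bank0 None->9 [EMPTY]
step 1: bank1 None->9 [EMPTY]
step 2: bank0 9->9 [HIT]
step 3: bank3 None->8 [EMPTY]
step 4: bank2 None->3 [EMPTY]
step 5: bank3 8->11 [CONFLICT]
step 6: bank1 9->7 [CONFLICT]
step 7: bank2 3->2 [CONFLICT]
step 8: bank1 7->7 [HIT]
step 9: bank3 11->6 [CONFLICT]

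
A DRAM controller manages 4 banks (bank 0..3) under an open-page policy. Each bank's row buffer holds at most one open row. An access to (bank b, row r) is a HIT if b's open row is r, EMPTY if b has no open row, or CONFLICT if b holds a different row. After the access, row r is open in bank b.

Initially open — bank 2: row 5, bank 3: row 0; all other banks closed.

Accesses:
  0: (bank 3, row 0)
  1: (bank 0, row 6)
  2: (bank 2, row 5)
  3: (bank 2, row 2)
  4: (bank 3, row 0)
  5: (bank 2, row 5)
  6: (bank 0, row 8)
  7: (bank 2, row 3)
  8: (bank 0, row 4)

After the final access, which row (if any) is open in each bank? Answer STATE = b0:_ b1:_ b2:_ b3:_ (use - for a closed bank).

STATE = b0:4 b1:- b2:3 b3:0

  [0] b3 r0: had r0 ⇒ H
  [1] b0 r6: no row ⇒ E
  [2] b2 r5: had r5 ⇒ H
  [3] b2 r2: had r5 ⇒ C
  [4] b3 r0: had r0 ⇒ H
  [5] b2 r5: had r2 ⇒ C
  [6] b0 r8: had r6 ⇒ C
  [7] b2 r3: had r5 ⇒ C
  [8] b0 r4: had r8 ⇒ C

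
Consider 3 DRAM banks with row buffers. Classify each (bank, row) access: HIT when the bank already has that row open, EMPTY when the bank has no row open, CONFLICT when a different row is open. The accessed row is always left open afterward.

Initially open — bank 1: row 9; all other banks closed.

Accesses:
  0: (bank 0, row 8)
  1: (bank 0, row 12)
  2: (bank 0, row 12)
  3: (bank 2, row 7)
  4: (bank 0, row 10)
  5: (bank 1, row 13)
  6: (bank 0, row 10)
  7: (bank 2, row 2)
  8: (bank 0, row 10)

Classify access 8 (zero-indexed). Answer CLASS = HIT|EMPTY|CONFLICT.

CLASS = HIT

  [0] b0 r8: no row ⇒ E
  [1] b0 r12: had r8 ⇒ C
  [2] b0 r12: had r12 ⇒ H
  [3] b2 r7: no row ⇒ E
  [4] b0 r10: had r12 ⇒ C
  [5] b1 r13: had r9 ⇒ C
  [6] b0 r10: had r10 ⇒ H
  [7] b2 r2: had r7 ⇒ C
  [8] b0 r10: had r10 ⇒ H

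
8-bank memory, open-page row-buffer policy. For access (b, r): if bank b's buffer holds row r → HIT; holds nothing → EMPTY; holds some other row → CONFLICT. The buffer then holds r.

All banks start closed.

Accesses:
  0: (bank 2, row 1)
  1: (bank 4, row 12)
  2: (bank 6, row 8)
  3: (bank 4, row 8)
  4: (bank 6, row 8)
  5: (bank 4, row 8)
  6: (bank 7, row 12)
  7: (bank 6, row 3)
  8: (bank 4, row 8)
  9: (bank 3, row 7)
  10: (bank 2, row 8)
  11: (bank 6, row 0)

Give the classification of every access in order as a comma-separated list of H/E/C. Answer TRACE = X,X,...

TRACE = E,E,E,C,H,H,E,C,H,E,C,C

#0 (2,1) E
#1 (4,12) E
#2 (6,8) E
#3 (4,8) C  (was 12)
#4 (6,8) H  (was 8)
#5 (4,8) H  (was 8)
#6 (7,12) E
#7 (6,3) C  (was 8)
#8 (4,8) H  (was 8)
#9 (3,7) E
#10 (2,8) C  (was 1)
#11 (6,0) C  (was 3)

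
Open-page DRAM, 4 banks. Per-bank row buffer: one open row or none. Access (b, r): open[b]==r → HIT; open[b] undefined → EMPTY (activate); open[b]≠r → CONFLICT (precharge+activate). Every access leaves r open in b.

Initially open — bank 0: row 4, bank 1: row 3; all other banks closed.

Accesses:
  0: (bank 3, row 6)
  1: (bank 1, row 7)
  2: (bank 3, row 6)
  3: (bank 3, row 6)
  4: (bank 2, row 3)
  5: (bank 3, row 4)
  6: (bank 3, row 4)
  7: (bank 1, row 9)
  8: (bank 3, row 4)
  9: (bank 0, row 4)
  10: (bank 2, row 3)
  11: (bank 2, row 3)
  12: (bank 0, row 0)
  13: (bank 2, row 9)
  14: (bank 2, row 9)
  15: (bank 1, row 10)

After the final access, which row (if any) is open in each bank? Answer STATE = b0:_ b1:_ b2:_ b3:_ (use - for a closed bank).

STATE = b0:0 b1:10 b2:9 b3:4

step 0: bank3 None->6 [EMPTY]
step 1: bank1 3->7 [CONFLICT]
step 2: bank3 6->6 [HIT]
step 3: bank3 6->6 [HIT]
step 4: bank2 None->3 [EMPTY]
step 5: bank3 6->4 [CONFLICT]
step 6: bank3 4->4 [HIT]
step 7: bank1 7->9 [CONFLICT]
step 8: bank3 4->4 [HIT]
step 9: bank0 4->4 [HIT]
step 10: bank2 3->3 [HIT]
step 11: bank2 3->3 [HIT]
step 12: bank0 4->0 [CONFLICT]
step 13: bank2 3->9 [CONFLICT]
step 14: bank2 9->9 [HIT]
step 15: bank1 9->10 [CONFLICT]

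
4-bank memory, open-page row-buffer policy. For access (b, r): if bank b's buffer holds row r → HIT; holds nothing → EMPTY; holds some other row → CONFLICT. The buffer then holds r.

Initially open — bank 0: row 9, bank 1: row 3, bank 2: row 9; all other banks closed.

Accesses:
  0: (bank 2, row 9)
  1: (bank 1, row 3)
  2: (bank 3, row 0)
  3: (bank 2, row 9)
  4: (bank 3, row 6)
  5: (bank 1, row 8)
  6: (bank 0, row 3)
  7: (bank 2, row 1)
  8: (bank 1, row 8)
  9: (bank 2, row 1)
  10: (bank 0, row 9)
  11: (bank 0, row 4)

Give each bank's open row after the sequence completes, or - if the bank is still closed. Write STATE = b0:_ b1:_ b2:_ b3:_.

STATE = b0:4 b1:8 b2:1 b3:6

step 0: bank2 9->9 [HIT]
step 1: bank1 3->3 [HIT]
step 2: bank3 None->0 [EMPTY]
step 3: bank2 9->9 [HIT]
step 4: bank3 0->6 [CONFLICT]
step 5: bank1 3->8 [CONFLICT]
step 6: bank0 9->3 [CONFLICT]
step 7: bank2 9->1 [CONFLICT]
step 8: bank1 8->8 [HIT]
step 9: bank2 1->1 [HIT]
step 10: bank0 3->9 [CONFLICT]
step 11: bank0 9->4 [CONFLICT]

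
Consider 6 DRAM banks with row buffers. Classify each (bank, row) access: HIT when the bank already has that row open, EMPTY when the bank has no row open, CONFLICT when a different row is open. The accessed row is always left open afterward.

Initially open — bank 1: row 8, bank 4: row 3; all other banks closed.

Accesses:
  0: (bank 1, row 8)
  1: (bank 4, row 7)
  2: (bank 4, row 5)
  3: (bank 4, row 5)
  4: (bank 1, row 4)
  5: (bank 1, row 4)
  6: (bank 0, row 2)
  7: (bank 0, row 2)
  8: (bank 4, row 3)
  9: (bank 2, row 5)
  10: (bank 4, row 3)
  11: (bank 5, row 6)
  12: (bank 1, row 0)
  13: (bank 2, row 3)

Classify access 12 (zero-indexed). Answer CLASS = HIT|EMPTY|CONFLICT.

CLASS = CONFLICT

  [0] b1 r8: had r8 ⇒ H
  [1] b4 r7: had r3 ⇒ C
  [2] b4 r5: had r7 ⇒ C
  [3] b4 r5: had r5 ⇒ H
  [4] b1 r4: had r8 ⇒ C
  [5] b1 r4: had r4 ⇒ H
  [6] b0 r2: no row ⇒ E
  [7] b0 r2: had r2 ⇒ H
  [8] b4 r3: had r5 ⇒ C
  [9] b2 r5: no row ⇒ E
  [10] b4 r3: had r3 ⇒ H
  [11] b5 r6: no row ⇒ E
  [12] b1 r0: had r4 ⇒ C
  [13] b2 r3: had r5 ⇒ C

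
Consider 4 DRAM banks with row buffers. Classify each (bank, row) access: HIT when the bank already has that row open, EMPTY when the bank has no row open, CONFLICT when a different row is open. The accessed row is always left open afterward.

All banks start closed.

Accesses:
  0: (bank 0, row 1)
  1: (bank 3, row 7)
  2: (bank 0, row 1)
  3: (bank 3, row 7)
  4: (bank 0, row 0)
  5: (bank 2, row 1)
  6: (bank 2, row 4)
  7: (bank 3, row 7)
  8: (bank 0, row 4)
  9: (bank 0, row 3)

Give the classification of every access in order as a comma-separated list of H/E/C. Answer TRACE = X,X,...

TRACE = E,E,H,H,C,E,C,H,C,C

0: bank 0 row 1 — prev None → EMPTY
1: bank 3 row 7 — prev None → EMPTY
2: bank 0 row 1 — prev 1 → HIT
3: bank 3 row 7 — prev 7 → HIT
4: bank 0 row 0 — prev 1 → CONFLICT
5: bank 2 row 1 — prev None → EMPTY
6: bank 2 row 4 — prev 1 → CONFLICT
7: bank 3 row 7 — prev 7 → HIT
8: bank 0 row 4 — prev 0 → CONFLICT
9: bank 0 row 3 — prev 4 → CONFLICT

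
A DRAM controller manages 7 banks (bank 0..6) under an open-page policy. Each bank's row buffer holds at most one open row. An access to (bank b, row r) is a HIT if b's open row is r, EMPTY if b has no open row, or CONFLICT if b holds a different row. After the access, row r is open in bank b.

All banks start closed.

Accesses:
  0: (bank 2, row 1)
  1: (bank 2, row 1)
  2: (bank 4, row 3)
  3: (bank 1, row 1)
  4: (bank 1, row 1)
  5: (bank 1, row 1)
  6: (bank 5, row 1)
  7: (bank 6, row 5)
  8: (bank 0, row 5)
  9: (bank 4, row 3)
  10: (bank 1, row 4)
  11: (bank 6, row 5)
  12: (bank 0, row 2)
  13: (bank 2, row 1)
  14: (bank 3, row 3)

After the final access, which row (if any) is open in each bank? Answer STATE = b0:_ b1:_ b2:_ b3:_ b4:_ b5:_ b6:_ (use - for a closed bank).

STATE = b0:2 b1:4 b2:1 b3:3 b4:3 b5:1 b6:5

step 0: bank2 None->1 [EMPTY]
step 1: bank2 1->1 [HIT]
step 2: bank4 None->3 [EMPTY]
step 3: bank1 None->1 [EMPTY]
step 4: bank1 1->1 [HIT]
step 5: bank1 1->1 [HIT]
step 6: bank5 None->1 [EMPTY]
step 7: bank6 None->5 [EMPTY]
step 8: bank0 None->5 [EMPTY]
step 9: bank4 3->3 [HIT]
step 10: bank1 1->4 [CONFLICT]
step 11: bank6 5->5 [HIT]
step 12: bank0 5->2 [CONFLICT]
step 13: bank2 1->1 [HIT]
step 14: bank3 None->3 [EMPTY]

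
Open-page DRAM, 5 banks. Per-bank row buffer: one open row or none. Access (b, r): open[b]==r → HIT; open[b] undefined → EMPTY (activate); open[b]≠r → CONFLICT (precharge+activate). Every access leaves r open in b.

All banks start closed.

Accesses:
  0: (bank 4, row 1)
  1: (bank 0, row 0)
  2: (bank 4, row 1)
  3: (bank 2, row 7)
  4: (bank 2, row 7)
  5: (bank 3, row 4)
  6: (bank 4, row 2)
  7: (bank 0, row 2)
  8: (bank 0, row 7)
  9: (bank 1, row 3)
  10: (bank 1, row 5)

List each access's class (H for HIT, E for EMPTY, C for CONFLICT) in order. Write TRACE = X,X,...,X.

#0 (4,1) E
#1 (0,0) E
#2 (4,1) H  (was 1)
#3 (2,7) E
#4 (2,7) H  (was 7)
#5 (3,4) E
#6 (4,2) C  (was 1)
#7 (0,2) C  (was 0)
#8 (0,7) C  (was 2)
#9 (1,3) E
#10 (1,5) C  (was 3)

TRACE = E,E,H,E,H,E,C,C,C,E,C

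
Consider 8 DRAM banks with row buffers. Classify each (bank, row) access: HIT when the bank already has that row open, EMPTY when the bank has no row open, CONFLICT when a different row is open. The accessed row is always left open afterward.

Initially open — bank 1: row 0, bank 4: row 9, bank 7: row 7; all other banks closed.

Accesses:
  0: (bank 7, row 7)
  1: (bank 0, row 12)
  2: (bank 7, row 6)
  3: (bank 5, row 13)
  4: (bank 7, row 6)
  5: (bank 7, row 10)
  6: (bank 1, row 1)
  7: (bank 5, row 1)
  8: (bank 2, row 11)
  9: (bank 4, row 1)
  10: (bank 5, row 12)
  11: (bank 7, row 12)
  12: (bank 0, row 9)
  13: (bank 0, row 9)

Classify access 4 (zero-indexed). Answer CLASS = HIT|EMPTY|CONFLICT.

CLASS = HIT

step 0: bank7 7->7 [HIT]
step 1: bank0 None->12 [EMPTY]
step 2: bank7 7->6 [CONFLICT]
step 3: bank5 None->13 [EMPTY]
step 4: bank7 6->6 [HIT]
step 5: bank7 6->10 [CONFLICT]
step 6: bank1 0->1 [CONFLICT]
step 7: bank5 13->1 [CONFLICT]
step 8: bank2 None->11 [EMPTY]
step 9: bank4 9->1 [CONFLICT]
step 10: bank5 1->12 [CONFLICT]
step 11: bank7 10->12 [CONFLICT]
step 12: bank0 12->9 [CONFLICT]
step 13: bank0 9->9 [HIT]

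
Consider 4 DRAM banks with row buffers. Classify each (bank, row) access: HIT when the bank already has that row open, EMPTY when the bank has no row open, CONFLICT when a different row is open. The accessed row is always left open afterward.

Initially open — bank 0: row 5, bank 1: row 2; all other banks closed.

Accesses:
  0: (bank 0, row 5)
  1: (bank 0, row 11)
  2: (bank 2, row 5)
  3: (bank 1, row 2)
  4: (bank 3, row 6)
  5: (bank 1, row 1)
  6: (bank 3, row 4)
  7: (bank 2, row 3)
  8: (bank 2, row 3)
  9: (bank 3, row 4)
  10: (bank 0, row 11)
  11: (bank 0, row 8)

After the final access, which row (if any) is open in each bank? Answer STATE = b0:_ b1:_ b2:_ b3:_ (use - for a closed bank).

STATE = b0:8 b1:1 b2:3 b3:4

  [0] b0 r5: had r5 ⇒ H
  [1] b0 r11: had r5 ⇒ C
  [2] b2 r5: no row ⇒ E
  [3] b1 r2: had r2 ⇒ H
  [4] b3 r6: no row ⇒ E
  [5] b1 r1: had r2 ⇒ C
  [6] b3 r4: had r6 ⇒ C
  [7] b2 r3: had r5 ⇒ C
  [8] b2 r3: had r3 ⇒ H
  [9] b3 r4: had r4 ⇒ H
  [10] b0 r11: had r11 ⇒ H
  [11] b0 r8: had r11 ⇒ C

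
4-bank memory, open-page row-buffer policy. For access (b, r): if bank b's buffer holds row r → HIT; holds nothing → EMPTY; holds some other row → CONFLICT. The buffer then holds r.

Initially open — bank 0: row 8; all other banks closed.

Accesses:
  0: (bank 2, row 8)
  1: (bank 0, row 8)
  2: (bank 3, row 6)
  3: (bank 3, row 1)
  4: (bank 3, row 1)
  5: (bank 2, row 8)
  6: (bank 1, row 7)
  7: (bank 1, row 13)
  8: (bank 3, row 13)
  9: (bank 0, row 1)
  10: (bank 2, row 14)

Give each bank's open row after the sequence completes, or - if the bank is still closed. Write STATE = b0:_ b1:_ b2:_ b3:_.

STATE = b0:1 b1:13 b2:14 b3:13

#0 (2,8) E
#1 (0,8) H  (was 8)
#2 (3,6) E
#3 (3,1) C  (was 6)
#4 (3,1) H  (was 1)
#5 (2,8) H  (was 8)
#6 (1,7) E
#7 (1,13) C  (was 7)
#8 (3,13) C  (was 1)
#9 (0,1) C  (was 8)
#10 (2,14) C  (was 8)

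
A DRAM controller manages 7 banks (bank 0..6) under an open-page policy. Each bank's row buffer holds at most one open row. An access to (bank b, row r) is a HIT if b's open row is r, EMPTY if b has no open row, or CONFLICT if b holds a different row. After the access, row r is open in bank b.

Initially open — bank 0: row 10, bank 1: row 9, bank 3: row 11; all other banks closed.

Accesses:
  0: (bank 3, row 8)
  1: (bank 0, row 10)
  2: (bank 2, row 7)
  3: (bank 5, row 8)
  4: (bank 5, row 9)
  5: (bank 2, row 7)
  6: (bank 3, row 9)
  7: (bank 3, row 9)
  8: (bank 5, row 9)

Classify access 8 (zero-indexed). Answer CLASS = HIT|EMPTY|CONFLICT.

0: bank 3 row 8 — prev 11 → CONFLICT
1: bank 0 row 10 — prev 10 → HIT
2: bank 2 row 7 — prev None → EMPTY
3: bank 5 row 8 — prev None → EMPTY
4: bank 5 row 9 — prev 8 → CONFLICT
5: bank 2 row 7 — prev 7 → HIT
6: bank 3 row 9 — prev 8 → CONFLICT
7: bank 3 row 9 — prev 9 → HIT
8: bank 5 row 9 — prev 9 → HIT

CLASS = HIT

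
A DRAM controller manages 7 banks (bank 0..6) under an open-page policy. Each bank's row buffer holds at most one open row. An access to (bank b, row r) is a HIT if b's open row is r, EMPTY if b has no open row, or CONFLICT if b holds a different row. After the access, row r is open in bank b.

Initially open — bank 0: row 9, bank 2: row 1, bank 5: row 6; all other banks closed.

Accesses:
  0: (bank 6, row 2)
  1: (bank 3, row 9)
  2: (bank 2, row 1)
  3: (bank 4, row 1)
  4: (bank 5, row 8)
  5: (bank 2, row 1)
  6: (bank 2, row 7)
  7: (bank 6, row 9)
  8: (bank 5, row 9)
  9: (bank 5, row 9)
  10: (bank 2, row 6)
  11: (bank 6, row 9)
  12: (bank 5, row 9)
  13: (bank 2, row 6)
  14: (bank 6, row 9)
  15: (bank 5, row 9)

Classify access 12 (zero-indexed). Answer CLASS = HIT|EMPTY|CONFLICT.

CLASS = HIT

  [0] b6 r2: no row ⇒ E
  [1] b3 r9: no row ⇒ E
  [2] b2 r1: had r1 ⇒ H
  [3] b4 r1: no row ⇒ E
  [4] b5 r8: had r6 ⇒ C
  [5] b2 r1: had r1 ⇒ H
  [6] b2 r7: had r1 ⇒ C
  [7] b6 r9: had r2 ⇒ C
  [8] b5 r9: had r8 ⇒ C
  [9] b5 r9: had r9 ⇒ H
  [10] b2 r6: had r7 ⇒ C
  [11] b6 r9: had r9 ⇒ H
  [12] b5 r9: had r9 ⇒ H
  [13] b2 r6: had r6 ⇒ H
  [14] b6 r9: had r9 ⇒ H
  [15] b5 r9: had r9 ⇒ H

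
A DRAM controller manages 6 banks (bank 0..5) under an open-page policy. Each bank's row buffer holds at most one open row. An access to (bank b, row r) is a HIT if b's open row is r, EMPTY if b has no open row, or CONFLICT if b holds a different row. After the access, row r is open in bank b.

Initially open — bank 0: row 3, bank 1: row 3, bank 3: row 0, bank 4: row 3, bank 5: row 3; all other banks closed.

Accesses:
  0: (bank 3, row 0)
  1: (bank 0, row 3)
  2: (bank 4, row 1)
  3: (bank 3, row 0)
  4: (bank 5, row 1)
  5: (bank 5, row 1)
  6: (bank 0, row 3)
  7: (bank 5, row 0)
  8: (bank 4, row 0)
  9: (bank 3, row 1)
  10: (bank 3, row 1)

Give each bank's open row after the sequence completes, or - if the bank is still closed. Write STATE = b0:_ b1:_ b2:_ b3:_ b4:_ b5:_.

STATE = b0:3 b1:3 b2:- b3:1 b4:0 b5:0

  [0] b3 r0: had r0 ⇒ H
  [1] b0 r3: had r3 ⇒ H
  [2] b4 r1: had r3 ⇒ C
  [3] b3 r0: had r0 ⇒ H
  [4] b5 r1: had r3 ⇒ C
  [5] b5 r1: had r1 ⇒ H
  [6] b0 r3: had r3 ⇒ H
  [7] b5 r0: had r1 ⇒ C
  [8] b4 r0: had r1 ⇒ C
  [9] b3 r1: had r0 ⇒ C
  [10] b3 r1: had r1 ⇒ H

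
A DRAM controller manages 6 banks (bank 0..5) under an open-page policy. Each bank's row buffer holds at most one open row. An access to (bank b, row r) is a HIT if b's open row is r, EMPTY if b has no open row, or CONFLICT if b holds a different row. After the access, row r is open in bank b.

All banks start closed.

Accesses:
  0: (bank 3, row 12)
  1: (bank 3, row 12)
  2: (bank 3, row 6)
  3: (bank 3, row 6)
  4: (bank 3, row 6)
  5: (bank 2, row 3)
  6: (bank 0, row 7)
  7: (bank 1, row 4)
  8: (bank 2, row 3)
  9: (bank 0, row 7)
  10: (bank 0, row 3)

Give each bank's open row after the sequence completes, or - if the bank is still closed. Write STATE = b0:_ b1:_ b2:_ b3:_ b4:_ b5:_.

STATE = b0:3 b1:4 b2:3 b3:6 b4:- b5:-

#0 (3,12) E
#1 (3,12) H  (was 12)
#2 (3,6) C  (was 12)
#3 (3,6) H  (was 6)
#4 (3,6) H  (was 6)
#5 (2,3) E
#6 (0,7) E
#7 (1,4) E
#8 (2,3) H  (was 3)
#9 (0,7) H  (was 7)
#10 (0,3) C  (was 7)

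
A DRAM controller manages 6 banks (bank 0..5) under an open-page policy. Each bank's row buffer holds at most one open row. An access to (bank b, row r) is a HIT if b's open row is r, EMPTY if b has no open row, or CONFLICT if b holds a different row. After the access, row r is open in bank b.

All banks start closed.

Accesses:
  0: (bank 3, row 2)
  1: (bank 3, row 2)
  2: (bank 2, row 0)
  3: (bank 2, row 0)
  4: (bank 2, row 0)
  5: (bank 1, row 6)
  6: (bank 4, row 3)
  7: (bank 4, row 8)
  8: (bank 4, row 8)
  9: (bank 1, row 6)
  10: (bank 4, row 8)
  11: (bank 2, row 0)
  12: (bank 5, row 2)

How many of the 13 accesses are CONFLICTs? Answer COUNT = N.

#0 (3,2) E
#1 (3,2) H  (was 2)
#2 (2,0) E
#3 (2,0) H  (was 0)
#4 (2,0) H  (was 0)
#5 (1,6) E
#6 (4,3) E
#7 (4,8) C  (was 3)
#8 (4,8) H  (was 8)
#9 (1,6) H  (was 6)
#10 (4,8) H  (was 8)
#11 (2,0) H  (was 0)
#12 (5,2) E

COUNT = 1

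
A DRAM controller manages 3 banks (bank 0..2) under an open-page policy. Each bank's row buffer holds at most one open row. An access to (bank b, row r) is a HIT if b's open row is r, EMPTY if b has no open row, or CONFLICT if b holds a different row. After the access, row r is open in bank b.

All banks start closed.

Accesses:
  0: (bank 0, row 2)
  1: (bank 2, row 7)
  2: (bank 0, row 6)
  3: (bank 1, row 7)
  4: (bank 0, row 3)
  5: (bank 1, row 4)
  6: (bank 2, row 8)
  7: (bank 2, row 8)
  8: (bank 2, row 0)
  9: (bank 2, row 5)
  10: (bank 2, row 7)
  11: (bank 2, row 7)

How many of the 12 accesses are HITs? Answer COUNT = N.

step 0: bank0 None->2 [EMPTY]
step 1: bank2 None->7 [EMPTY]
step 2: bank0 2->6 [CONFLICT]
step 3: bank1 None->7 [EMPTY]
step 4: bank0 6->3 [CONFLICT]
step 5: bank1 7->4 [CONFLICT]
step 6: bank2 7->8 [CONFLICT]
step 7: bank2 8->8 [HIT]
step 8: bank2 8->0 [CONFLICT]
step 9: bank2 0->5 [CONFLICT]
step 10: bank2 5->7 [CONFLICT]
step 11: bank2 7->7 [HIT]

COUNT = 2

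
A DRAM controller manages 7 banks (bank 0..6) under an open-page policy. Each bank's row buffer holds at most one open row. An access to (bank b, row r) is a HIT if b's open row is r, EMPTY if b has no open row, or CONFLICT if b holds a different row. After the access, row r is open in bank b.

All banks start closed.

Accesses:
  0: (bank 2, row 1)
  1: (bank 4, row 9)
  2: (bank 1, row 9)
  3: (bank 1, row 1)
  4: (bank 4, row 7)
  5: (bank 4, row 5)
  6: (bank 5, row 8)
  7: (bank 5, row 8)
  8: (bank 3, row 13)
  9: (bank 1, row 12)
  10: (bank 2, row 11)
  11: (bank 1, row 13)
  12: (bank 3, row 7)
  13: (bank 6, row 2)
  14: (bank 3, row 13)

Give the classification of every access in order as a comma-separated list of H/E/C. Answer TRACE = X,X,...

TRACE = E,E,E,C,C,C,E,H,E,C,C,C,C,E,C

0: bank 2 row 1 — prev None → EMPTY
1: bank 4 row 9 — prev None → EMPTY
2: bank 1 row 9 — prev None → EMPTY
3: bank 1 row 1 — prev 9 → CONFLICT
4: bank 4 row 7 — prev 9 → CONFLICT
5: bank 4 row 5 — prev 7 → CONFLICT
6: bank 5 row 8 — prev None → EMPTY
7: bank 5 row 8 — prev 8 → HIT
8: bank 3 row 13 — prev None → EMPTY
9: bank 1 row 12 — prev 1 → CONFLICT
10: bank 2 row 11 — prev 1 → CONFLICT
11: bank 1 row 13 — prev 12 → CONFLICT
12: bank 3 row 7 — prev 13 → CONFLICT
13: bank 6 row 2 — prev None → EMPTY
14: bank 3 row 13 — prev 7 → CONFLICT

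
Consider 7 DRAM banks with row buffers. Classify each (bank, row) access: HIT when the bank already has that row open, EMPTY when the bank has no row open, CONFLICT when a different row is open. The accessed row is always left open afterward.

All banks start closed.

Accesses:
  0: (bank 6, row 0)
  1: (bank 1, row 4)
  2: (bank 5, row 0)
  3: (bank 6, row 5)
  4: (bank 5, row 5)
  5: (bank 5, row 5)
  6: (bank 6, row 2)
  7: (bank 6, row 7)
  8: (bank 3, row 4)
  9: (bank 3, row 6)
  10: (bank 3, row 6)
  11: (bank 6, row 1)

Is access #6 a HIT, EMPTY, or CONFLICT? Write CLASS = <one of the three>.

CLASS = CONFLICT

0: bank 6 row 0 — prev None → EMPTY
1: bank 1 row 4 — prev None → EMPTY
2: bank 5 row 0 — prev None → EMPTY
3: bank 6 row 5 — prev 0 → CONFLICT
4: bank 5 row 5 — prev 0 → CONFLICT
5: bank 5 row 5 — prev 5 → HIT
6: bank 6 row 2 — prev 5 → CONFLICT
7: bank 6 row 7 — prev 2 → CONFLICT
8: bank 3 row 4 — prev None → EMPTY
9: bank 3 row 6 — prev 4 → CONFLICT
10: bank 3 row 6 — prev 6 → HIT
11: bank 6 row 1 — prev 7 → CONFLICT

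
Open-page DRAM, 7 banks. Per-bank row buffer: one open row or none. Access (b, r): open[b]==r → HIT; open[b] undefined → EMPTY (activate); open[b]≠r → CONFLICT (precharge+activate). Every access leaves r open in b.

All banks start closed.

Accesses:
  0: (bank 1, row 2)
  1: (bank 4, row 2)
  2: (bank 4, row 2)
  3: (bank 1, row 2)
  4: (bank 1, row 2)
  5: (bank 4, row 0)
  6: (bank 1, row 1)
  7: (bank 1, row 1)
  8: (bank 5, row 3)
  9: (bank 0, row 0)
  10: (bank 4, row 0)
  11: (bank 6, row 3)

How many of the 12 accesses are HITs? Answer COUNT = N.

COUNT = 5

0: bank 1 row 2 — prev None → EMPTY
1: bank 4 row 2 — prev None → EMPTY
2: bank 4 row 2 — prev 2 → HIT
3: bank 1 row 2 — prev 2 → HIT
4: bank 1 row 2 — prev 2 → HIT
5: bank 4 row 0 — prev 2 → CONFLICT
6: bank 1 row 1 — prev 2 → CONFLICT
7: bank 1 row 1 — prev 1 → HIT
8: bank 5 row 3 — prev None → EMPTY
9: bank 0 row 0 — prev None → EMPTY
10: bank 4 row 0 — prev 0 → HIT
11: bank 6 row 3 — prev None → EMPTY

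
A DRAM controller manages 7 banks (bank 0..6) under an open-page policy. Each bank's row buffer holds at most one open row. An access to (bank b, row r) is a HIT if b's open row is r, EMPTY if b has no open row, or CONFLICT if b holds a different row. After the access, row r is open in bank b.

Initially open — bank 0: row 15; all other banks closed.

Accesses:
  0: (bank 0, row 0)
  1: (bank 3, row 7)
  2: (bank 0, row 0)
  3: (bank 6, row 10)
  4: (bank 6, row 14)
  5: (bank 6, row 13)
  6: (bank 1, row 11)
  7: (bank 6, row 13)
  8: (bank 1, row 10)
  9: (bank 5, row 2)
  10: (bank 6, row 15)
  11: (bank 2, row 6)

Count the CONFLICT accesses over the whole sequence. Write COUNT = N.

#0 (0,0) C  (was 15)
#1 (3,7) E
#2 (0,0) H  (was 0)
#3 (6,10) E
#4 (6,14) C  (was 10)
#5 (6,13) C  (was 14)
#6 (1,11) E
#7 (6,13) H  (was 13)
#8 (1,10) C  (was 11)
#9 (5,2) E
#10 (6,15) C  (was 13)
#11 (2,6) E

COUNT = 5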